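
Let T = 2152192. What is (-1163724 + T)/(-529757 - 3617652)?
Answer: -988468/4147409 ≈ -0.23833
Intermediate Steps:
(-1163724 + T)/(-529757 - 3617652) = (-1163724 + 2152192)/(-529757 - 3617652) = 988468/(-4147409) = 988468*(-1/4147409) = -988468/4147409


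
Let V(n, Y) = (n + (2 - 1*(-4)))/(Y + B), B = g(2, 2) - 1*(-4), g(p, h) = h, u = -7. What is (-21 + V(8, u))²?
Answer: 1225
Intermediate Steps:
B = 6 (B = 2 - 1*(-4) = 2 + 4 = 6)
V(n, Y) = (6 + n)/(6 + Y) (V(n, Y) = (n + (2 - 1*(-4)))/(Y + 6) = (n + (2 + 4))/(6 + Y) = (n + 6)/(6 + Y) = (6 + n)/(6 + Y))
(-21 + V(8, u))² = (-21 + (6 + 8)/(6 - 7))² = (-21 + 14/(-1))² = (-21 - 1*14)² = (-21 - 14)² = (-35)² = 1225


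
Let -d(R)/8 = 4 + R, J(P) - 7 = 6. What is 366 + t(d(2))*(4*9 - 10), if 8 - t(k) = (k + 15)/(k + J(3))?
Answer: 19232/35 ≈ 549.49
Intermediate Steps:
J(P) = 13 (J(P) = 7 + 6 = 13)
d(R) = -32 - 8*R (d(R) = -8*(4 + R) = -32 - 8*R)
t(k) = 8 - (15 + k)/(13 + k) (t(k) = 8 - (k + 15)/(k + 13) = 8 - (15 + k)/(13 + k))
366 + t(d(2))*(4*9 - 10) = 366 + ((89 + 7*(-32 - 8*2))/(13 + (-32 - 8*2)))*(4*9 - 10) = 366 + ((89 + 7*(-32 - 16))/(13 + (-32 - 16)))*(36 - 10) = 366 + ((89 + 7*(-48))/(13 - 48))*26 = 366 + ((89 - 336)/(-35))*26 = 366 - 1/35*(-247)*26 = 366 + (247/35)*26 = 366 + 6422/35 = 19232/35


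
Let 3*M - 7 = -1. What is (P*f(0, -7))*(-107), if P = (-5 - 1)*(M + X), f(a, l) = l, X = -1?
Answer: -4494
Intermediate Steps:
M = 2 (M = 7/3 + (1/3)*(-1) = 7/3 - 1/3 = 2)
P = -6 (P = (-5 - 1)*(2 - 1) = -6*1 = -6)
(P*f(0, -7))*(-107) = -6*(-7)*(-107) = 42*(-107) = -4494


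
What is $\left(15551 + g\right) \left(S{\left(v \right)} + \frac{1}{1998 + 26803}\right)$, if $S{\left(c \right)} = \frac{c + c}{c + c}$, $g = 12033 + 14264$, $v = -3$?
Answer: $\frac{1205306096}{28801} \approx 41849.0$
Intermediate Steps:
$g = 26297$
$S{\left(c \right)} = 1$ ($S{\left(c \right)} = \frac{2 c}{2 c} = 2 c \frac{1}{2 c} = 1$)
$\left(15551 + g\right) \left(S{\left(v \right)} + \frac{1}{1998 + 26803}\right) = \left(15551 + 26297\right) \left(1 + \frac{1}{1998 + 26803}\right) = 41848 \left(1 + \frac{1}{28801}\right) = 41848 \cdot \frac{28802}{28801} = \frac{1205306096}{28801}$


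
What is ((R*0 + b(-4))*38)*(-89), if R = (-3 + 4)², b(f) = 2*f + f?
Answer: 40584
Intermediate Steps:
b(f) = 3*f
R = 1 (R = 1² = 1)
((R*0 + b(-4))*38)*(-89) = ((1*0 + 3*(-4))*38)*(-89) = ((0 - 12)*38)*(-89) = -12*38*(-89) = -456*(-89) = 40584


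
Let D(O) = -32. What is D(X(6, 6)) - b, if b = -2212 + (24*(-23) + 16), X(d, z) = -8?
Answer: 2716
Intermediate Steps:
b = -2748 (b = -2212 + (-552 + 16) = -2212 - 536 = -2748)
D(X(6, 6)) - b = -32 - 1*(-2748) = -32 + 2748 = 2716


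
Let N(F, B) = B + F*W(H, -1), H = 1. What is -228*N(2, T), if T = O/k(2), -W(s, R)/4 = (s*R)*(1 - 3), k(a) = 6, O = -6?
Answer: 3876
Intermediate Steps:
W(s, R) = 8*R*s (W(s, R) = -4*s*R*(1 - 3) = -4*R*s*(-2) = -(-8)*R*s = 8*R*s)
T = -1 (T = -6/6 = -6*⅙ = -1)
N(F, B) = B - 8*F (N(F, B) = B + F*(8*(-1)*1) = B + F*(-8) = B - 8*F)
-228*N(2, T) = -228*(-1 - 8*2) = -228*(-1 - 16) = -228*(-17) = 3876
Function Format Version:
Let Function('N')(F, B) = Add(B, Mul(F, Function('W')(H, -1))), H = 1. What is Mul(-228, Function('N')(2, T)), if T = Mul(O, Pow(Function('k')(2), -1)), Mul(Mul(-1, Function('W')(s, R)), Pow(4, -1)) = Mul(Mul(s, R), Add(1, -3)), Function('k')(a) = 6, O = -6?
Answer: 3876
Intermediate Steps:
Function('W')(s, R) = Mul(8, R, s) (Function('W')(s, R) = Mul(-4, Mul(Mul(s, R), Add(1, -3))) = Mul(-4, Mul(Mul(R, s), -2)) = Mul(-4, Mul(-2, R, s)) = Mul(8, R, s))
T = -1 (T = Mul(-6, Pow(6, -1)) = Mul(-6, Rational(1, 6)) = -1)
Function('N')(F, B) = Add(B, Mul(-8, F)) (Function('N')(F, B) = Add(B, Mul(F, Mul(8, -1, 1))) = Add(B, Mul(F, -8)) = Add(B, Mul(-8, F)))
Mul(-228, Function('N')(2, T)) = Mul(-228, Add(-1, Mul(-8, 2))) = Mul(-228, Add(-1, -16)) = Mul(-228, -17) = 3876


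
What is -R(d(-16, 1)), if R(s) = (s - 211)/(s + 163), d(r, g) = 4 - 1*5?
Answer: 106/81 ≈ 1.3086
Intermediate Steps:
d(r, g) = -1 (d(r, g) = 4 - 5 = -1)
R(s) = (-211 + s)/(163 + s)
-R(d(-16, 1)) = -(-211 - 1)/(163 - 1) = -(-212)/162 = -1*(-106/81) = 106/81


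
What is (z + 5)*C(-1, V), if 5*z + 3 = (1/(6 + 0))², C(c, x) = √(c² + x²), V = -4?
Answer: 793*√17/180 ≈ 18.165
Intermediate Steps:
z = -107/180 (z = -⅗ + (1/(6 + 0))²/5 = -⅗ + (1/6)²/5 = -⅗ + (⅙)²/5 = -⅗ + (⅕)*(1/36) = -⅗ + 1/180 = -107/180 ≈ -0.59444)
(z + 5)*C(-1, V) = (-107/180 + 5)*√((-1)² + (-4)²) = 793*√(1 + 16)/180 = 793*√17/180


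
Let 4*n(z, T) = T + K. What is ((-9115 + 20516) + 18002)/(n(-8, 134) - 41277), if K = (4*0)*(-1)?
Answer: -58806/82487 ≈ -0.71291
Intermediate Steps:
K = 0 (K = 0*(-1) = 0)
n(z, T) = T/4 (n(z, T) = (T + 0)/4 = T/4)
((-9115 + 20516) + 18002)/(n(-8, 134) - 41277) = ((-9115 + 20516) + 18002)/((¼)*134 - 41277) = (11401 + 18002)/(67/2 - 41277) = 29403/(-82487/2) = 29403*(-2/82487) = -58806/82487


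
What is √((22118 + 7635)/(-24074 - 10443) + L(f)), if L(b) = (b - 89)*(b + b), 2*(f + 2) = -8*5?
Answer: 5*√232715374367/34517 ≈ 69.879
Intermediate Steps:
f = -22 (f = -2 + (-8*5)/2 = -2 + (½)*(-40) = -2 - 20 = -22)
L(b) = 2*b*(-89 + b) (L(b) = (-89 + b)*(2*b) = 2*b*(-89 + b))
√((22118 + 7635)/(-24074 - 10443) + L(f)) = √((22118 + 7635)/(-24074 - 10443) + 2*(-22)*(-89 - 22)) = √(29753/(-34517) + 2*(-22)*(-111)) = √(29753*(-1/34517) + 4884) = √(-29753/34517 + 4884) = √(168551275/34517) = 5*√232715374367/34517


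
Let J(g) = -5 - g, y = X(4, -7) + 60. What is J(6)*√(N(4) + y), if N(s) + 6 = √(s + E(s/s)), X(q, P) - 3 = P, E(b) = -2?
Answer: -11*√(50 + √2) ≈ -78.874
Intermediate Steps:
X(q, P) = 3 + P
y = 56 (y = (3 - 7) + 60 = -4 + 60 = 56)
N(s) = -6 + √(-2 + s) (N(s) = -6 + √(s - 2) = -6 + √(-2 + s))
J(6)*√(N(4) + y) = (-5 - 1*6)*√((-6 + √(-2 + 4)) + 56) = (-5 - 6)*√((-6 + √2) + 56) = -11*√(50 + √2)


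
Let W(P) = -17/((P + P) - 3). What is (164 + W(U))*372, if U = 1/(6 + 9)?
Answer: 2718204/43 ≈ 63214.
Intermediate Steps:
U = 1/15 ≈ 0.066667
W(P) = -17/(-3 + 2*P) (W(P) = -17/(2*P - 3) = -17/(-3 + 2*P))
(164 + W(U))*372 = (164 - 17/(-3 + 2*(1/15)))*372 = (164 - 17/(-3 + 2/15))*372 = (164 - 17/(-43/15))*372 = (164 - 17*(-15/43))*372 = (164 + 255/43)*372 = (7307/43)*372 = 2718204/43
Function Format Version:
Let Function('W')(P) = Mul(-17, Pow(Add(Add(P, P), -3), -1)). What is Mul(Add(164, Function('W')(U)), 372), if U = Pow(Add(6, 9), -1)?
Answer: Rational(2718204, 43) ≈ 63214.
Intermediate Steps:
U = Rational(1, 15) (U = Pow(15, -1) = Rational(1, 15) ≈ 0.066667)
Function('W')(P) = Mul(-17, Pow(Add(-3, Mul(2, P)), -1)) (Function('W')(P) = Mul(-17, Pow(Add(Mul(2, P), -3), -1)) = Mul(-17, Pow(Add(-3, Mul(2, P)), -1)))
Mul(Add(164, Function('W')(U)), 372) = Mul(Add(164, Mul(-17, Pow(Add(-3, Mul(2, Rational(1, 15))), -1))), 372) = Mul(Add(164, Mul(-17, Pow(Add(-3, Rational(2, 15)), -1))), 372) = Mul(Add(164, Mul(-17, Pow(Rational(-43, 15), -1))), 372) = Mul(Add(164, Mul(-17, Rational(-15, 43))), 372) = Mul(Add(164, Rational(255, 43)), 372) = Mul(Rational(7307, 43), 372) = Rational(2718204, 43)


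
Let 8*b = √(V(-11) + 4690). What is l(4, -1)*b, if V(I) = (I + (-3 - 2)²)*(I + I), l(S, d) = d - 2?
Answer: -3*√4382/8 ≈ -24.824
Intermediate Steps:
l(S, d) = -2 + d
V(I) = 2*I*(25 + I) (V(I) = (I + (-5)²)*(2*I) = (I + 25)*(2*I) = (25 + I)*(2*I) = 2*I*(25 + I))
b = √4382/8 (b = √(2*(-11)*(25 - 11) + 4690)/8 = √(2*(-11)*14 + 4690)/8 = √(-308 + 4690)/8 = √4382/8 ≈ 8.2746)
l(4, -1)*b = (-2 - 1)*(√4382/8) = -3*√4382/8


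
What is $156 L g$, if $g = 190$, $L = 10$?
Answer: $296400$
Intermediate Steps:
$156 L g = 156 \cdot 10 \cdot 190 = 1560 \cdot 190 = 296400$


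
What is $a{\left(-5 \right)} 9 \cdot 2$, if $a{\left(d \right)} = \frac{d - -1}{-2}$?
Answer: $36$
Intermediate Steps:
$a{\left(d \right)} = - \frac{1}{2} - \frac{d}{2}$ ($a{\left(d \right)} = \left(d + 1\right) \left(- \frac{1}{2}\right) = \left(1 + d\right) \left(- \frac{1}{2}\right) = - \frac{1}{2} - \frac{d}{2}$)
$a{\left(-5 \right)} 9 \cdot 2 = \left(- \frac{1}{2} - - \frac{5}{2}\right) 9 \cdot 2 = \left(- \frac{1}{2} + \frac{5}{2}\right) 9 \cdot 2 = 2 \cdot 9 \cdot 2 = 18 \cdot 2 = 36$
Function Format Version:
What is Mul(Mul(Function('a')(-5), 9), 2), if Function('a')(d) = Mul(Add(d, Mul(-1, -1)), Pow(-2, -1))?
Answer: 36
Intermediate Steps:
Function('a')(d) = Add(Rational(-1, 2), Mul(Rational(-1, 2), d)) (Function('a')(d) = Mul(Add(d, 1), Rational(-1, 2)) = Mul(Add(1, d), Rational(-1, 2)) = Add(Rational(-1, 2), Mul(Rational(-1, 2), d)))
Mul(Mul(Function('a')(-5), 9), 2) = Mul(Mul(Add(Rational(-1, 2), Mul(Rational(-1, 2), -5)), 9), 2) = Mul(Mul(Add(Rational(-1, 2), Rational(5, 2)), 9), 2) = Mul(Mul(2, 9), 2) = Mul(18, 2) = 36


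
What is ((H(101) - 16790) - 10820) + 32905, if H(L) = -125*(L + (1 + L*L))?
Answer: -1282580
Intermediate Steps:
H(L) = -125 - 125*L - 125*L² (H(L) = -125*(L + (1 + L²)) = -125*(1 + L + L²) = -125 - 125*L - 125*L²)
((H(101) - 16790) - 10820) + 32905 = (((-125 - 125*101 - 125*101²) - 16790) - 10820) + 32905 = (((-125 - 12625 - 125*10201) - 16790) - 10820) + 32905 = (((-125 - 12625 - 1275125) - 16790) - 10820) + 32905 = ((-1287875 - 16790) - 10820) + 32905 = (-1304665 - 10820) + 32905 = -1315485 + 32905 = -1282580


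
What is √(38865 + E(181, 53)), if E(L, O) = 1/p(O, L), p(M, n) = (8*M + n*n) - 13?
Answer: √10691582573833/16586 ≈ 197.14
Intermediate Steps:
p(M, n) = -13 + n² + 8*M (p(M, n) = (8*M + n²) - 13 = (n² + 8*M) - 13 = -13 + n² + 8*M)
E(L, O) = 1/(-13 + L² + 8*O)
√(38865 + E(181, 53)) = √(38865 + 1/(-13 + 181² + 8*53)) = √(38865 + 1/(-13 + 32761 + 424)) = √(38865 + 1/33172) = √(1289229781/33172) = √10691582573833/16586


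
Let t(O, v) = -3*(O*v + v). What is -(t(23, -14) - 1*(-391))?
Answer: -1399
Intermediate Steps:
t(O, v) = -3*v - 3*O*v (t(O, v) = -3*(v + O*v) = -3*v - 3*O*v)
-(t(23, -14) - 1*(-391)) = -(-3*(-14)*(1 + 23) - 1*(-391)) = -(-3*(-14)*24 + 391) = -(1008 + 391) = -1*1399 = -1399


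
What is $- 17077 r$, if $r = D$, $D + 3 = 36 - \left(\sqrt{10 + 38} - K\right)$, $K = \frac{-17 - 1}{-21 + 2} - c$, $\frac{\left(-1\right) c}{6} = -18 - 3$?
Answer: $\frac{29867673}{19} + 68308 \sqrt{3} \approx 1.6903 \cdot 10^{6}$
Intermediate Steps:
$c = 126$ ($c = - 6 \left(-18 - 3\right) = \left(-6\right) \left(-21\right) = 126$)
$K = - \frac{2376}{19}$ ($K = \frac{-17 - 1}{-21 + 2} - 126 = - \frac{18}{-19} - 126 = \left(-18\right) \left(- \frac{1}{19}\right) - 126 = \frac{18}{19} - 126 = - \frac{2376}{19} \approx -125.05$)
$D = - \frac{1749}{19} - 4 \sqrt{3}$ ($D = -3 - \left(-36 + \frac{2376}{19} + \sqrt{10 + 38}\right) = -3 - \left(\frac{1692}{19} + \sqrt{48}\right) = -3 - \left(\frac{1692}{19} + 4 \sqrt{3}\right) = - \frac{1749}{19} - 4 \sqrt{3} \approx -98.981$)
$r = - \frac{1749}{19} - 4 \sqrt{3} \approx -98.981$
$- 17077 r = - 17077 \left(- \frac{1749}{19} - 4 \sqrt{3}\right) = \frac{29867673}{19} + 68308 \sqrt{3}$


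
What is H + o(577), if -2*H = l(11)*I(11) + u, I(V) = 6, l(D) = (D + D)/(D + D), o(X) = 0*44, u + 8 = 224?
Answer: -111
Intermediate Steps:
u = 216 (u = -8 + 224 = 216)
o(X) = 0
l(D) = 1 (l(D) = (2*D)/((2*D)) = (2*D)*(1/(2*D)) = 1)
H = -111 (H = -(1*6 + 216)/2 = -(6 + 216)/2 = -½*222 = -111)
H + o(577) = -111 + 0 = -111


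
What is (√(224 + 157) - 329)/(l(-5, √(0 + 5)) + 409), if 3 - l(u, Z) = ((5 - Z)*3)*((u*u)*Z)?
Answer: 258923/83756 - 787*√381/83756 - 375*√1905/83756 + 123375*√5/83756 ≈ 6.0064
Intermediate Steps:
l(u, Z) = 3 - Z*u²*(15 - 3*Z) (l(u, Z) = 3 - (5 - Z)*3*(u*u)*Z = 3 - (15 - 3*Z)*u²*Z = 3 - (15 - 3*Z)*Z*u² = 3 - Z*u²*(15 - 3*Z))
(√(224 + 157) - 329)/(l(-5, √(0 + 5)) + 409) = (√(224 + 157) - 329)/((3 - 15*√(0 + 5)*(-5)² + 3*(√(0 + 5))²*(-5)²) + 409) = (√381 - 329)/((3 - 15*√5*25 + 3*(√5)²*25) + 409) = (-329 + √381)/((3 - 375*√5 + 3*5*25) + 409) = (-329 + √381)/((3 - 375*√5 + 375) + 409) = (-329 + √381)/((378 - 375*√5) + 409) = (-329 + √381)/(787 - 375*√5)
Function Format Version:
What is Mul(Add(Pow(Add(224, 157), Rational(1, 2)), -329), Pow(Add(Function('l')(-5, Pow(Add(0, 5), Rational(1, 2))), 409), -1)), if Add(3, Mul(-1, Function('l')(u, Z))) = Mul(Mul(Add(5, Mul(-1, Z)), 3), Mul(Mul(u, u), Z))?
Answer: Add(Rational(258923, 83756), Mul(Rational(-787, 83756), Pow(381, Rational(1, 2))), Mul(Rational(-375, 83756), Pow(1905, Rational(1, 2))), Mul(Rational(123375, 83756), Pow(5, Rational(1, 2)))) ≈ 6.0064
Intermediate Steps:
Function('l')(u, Z) = Add(3, Mul(-1, Z, Pow(u, 2), Add(15, Mul(-3, Z)))) (Function('l')(u, Z) = Add(3, Mul(-1, Mul(Mul(Add(5, Mul(-1, Z)), 3), Mul(Mul(u, u), Z)))) = Add(3, Mul(-1, Mul(Add(15, Mul(-3, Z)), Mul(Pow(u, 2), Z)))) = Add(3, Mul(-1, Mul(Add(15, Mul(-3, Z)), Mul(Z, Pow(u, 2))))) = Add(3, Mul(-1, Mul(Z, Pow(u, 2), Add(15, Mul(-3, Z))))) = Add(3, Mul(-1, Z, Pow(u, 2), Add(15, Mul(-3, Z)))))
Mul(Add(Pow(Add(224, 157), Rational(1, 2)), -329), Pow(Add(Function('l')(-5, Pow(Add(0, 5), Rational(1, 2))), 409), -1)) = Mul(Add(Pow(Add(224, 157), Rational(1, 2)), -329), Pow(Add(Add(3, Mul(-15, Pow(Add(0, 5), Rational(1, 2)), Pow(-5, 2)), Mul(3, Pow(Pow(Add(0, 5), Rational(1, 2)), 2), Pow(-5, 2))), 409), -1)) = Mul(Add(Pow(381, Rational(1, 2)), -329), Pow(Add(Add(3, Mul(-15, Pow(5, Rational(1, 2)), 25), Mul(3, Pow(Pow(5, Rational(1, 2)), 2), 25)), 409), -1)) = Mul(Add(-329, Pow(381, Rational(1, 2))), Pow(Add(Add(3, Mul(-375, Pow(5, Rational(1, 2))), Mul(3, 5, 25)), 409), -1)) = Mul(Add(-329, Pow(381, Rational(1, 2))), Pow(Add(Add(3, Mul(-375, Pow(5, Rational(1, 2))), 375), 409), -1)) = Mul(Add(-329, Pow(381, Rational(1, 2))), Pow(Add(Add(378, Mul(-375, Pow(5, Rational(1, 2)))), 409), -1)) = Mul(Add(-329, Pow(381, Rational(1, 2))), Pow(Add(787, Mul(-375, Pow(5, Rational(1, 2)))), -1)) = Mul(Pow(Add(787, Mul(-375, Pow(5, Rational(1, 2)))), -1), Add(-329, Pow(381, Rational(1, 2))))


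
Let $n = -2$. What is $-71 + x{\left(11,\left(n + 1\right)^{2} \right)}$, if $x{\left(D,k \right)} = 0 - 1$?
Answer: $-72$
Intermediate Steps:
$x{\left(D,k \right)} = -1$
$-71 + x{\left(11,\left(n + 1\right)^{2} \right)} = -71 - 1 = -72$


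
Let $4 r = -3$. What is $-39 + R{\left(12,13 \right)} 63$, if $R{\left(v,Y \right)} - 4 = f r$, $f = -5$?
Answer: $\frac{1797}{4} \approx 449.25$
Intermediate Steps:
$r = - \frac{3}{4}$ ($r = \frac{1}{4} \left(-3\right) = - \frac{3}{4} \approx -0.75$)
$R{\left(v,Y \right)} = \frac{31}{4}$ ($R{\left(v,Y \right)} = 4 - - \frac{15}{4} = 4 + \frac{15}{4} = \frac{31}{4}$)
$-39 + R{\left(12,13 \right)} 63 = -39 + \frac{31}{4} \cdot 63 = -39 + \frac{1953}{4} = \frac{1797}{4}$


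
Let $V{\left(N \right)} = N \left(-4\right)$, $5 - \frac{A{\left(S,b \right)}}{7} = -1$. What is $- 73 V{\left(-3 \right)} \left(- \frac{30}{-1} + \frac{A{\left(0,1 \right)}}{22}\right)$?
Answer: $- \frac{307476}{11} \approx -27952.0$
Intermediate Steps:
$A{\left(S,b \right)} = 42$ ($A{\left(S,b \right)} = 35 - -7 = 35 + 7 = 42$)
$V{\left(N \right)} = - 4 N$
$- 73 V{\left(-3 \right)} \left(- \frac{30}{-1} + \frac{A{\left(0,1 \right)}}{22}\right) = - 73 \left(\left(-4\right) \left(-3\right)\right) \left(- \frac{30}{-1} + \frac{42}{22}\right) = \left(-73\right) 12 \left(\left(-30\right) \left(-1\right) + 42 \cdot \frac{1}{22}\right) = - 876 \left(30 + \frac{21}{11}\right) = \left(-876\right) \frac{351}{11} = - \frac{307476}{11}$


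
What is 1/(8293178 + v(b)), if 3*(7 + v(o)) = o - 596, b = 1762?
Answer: 3/24880679 ≈ 1.2058e-7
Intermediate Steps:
v(o) = -617/3 + o/3 (v(o) = -7 + (o - 596)/3 = -7 + (-596 + o)/3 = -7 + (-596/3 + o/3) = -617/3 + o/3)
1/(8293178 + v(b)) = 1/(8293178 + (-617/3 + (⅓)*1762)) = 1/(8293178 + (-617/3 + 1762/3)) = 1/(8293178 + 1145/3) = 1/(24880679/3) = 3/24880679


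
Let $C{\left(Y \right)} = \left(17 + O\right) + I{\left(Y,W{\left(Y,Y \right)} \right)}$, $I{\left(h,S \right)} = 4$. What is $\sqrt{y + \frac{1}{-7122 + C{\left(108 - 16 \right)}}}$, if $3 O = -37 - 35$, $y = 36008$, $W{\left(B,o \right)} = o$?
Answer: $\frac{\sqrt{73118744715}}{1425} \approx 189.76$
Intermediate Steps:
$O = -24$ ($O = \frac{-37 - 35}{3} = \frac{1}{3} \left(-72\right) = -24$)
$C{\left(Y \right)} = -3$ ($C{\left(Y \right)} = \left(17 - 24\right) + 4 = -7 + 4 = -3$)
$\sqrt{y + \frac{1}{-7122 + C{\left(108 - 16 \right)}}} = \sqrt{36008 + \frac{1}{-7122 - 3}} = \sqrt{36008 + \frac{1}{-7125}} = \sqrt{36008 - \frac{1}{7125}} = \sqrt{\frac{256556999}{7125}} = \frac{\sqrt{73118744715}}{1425}$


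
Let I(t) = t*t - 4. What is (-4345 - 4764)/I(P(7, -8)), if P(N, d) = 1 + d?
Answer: -9109/45 ≈ -202.42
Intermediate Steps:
I(t) = -4 + t**2 (I(t) = t**2 - 4 = -4 + t**2)
(-4345 - 4764)/I(P(7, -8)) = (-4345 - 4764)/(-4 + (1 - 8)**2) = -9109/(-4 + (-7)**2) = -9109/(-4 + 49) = -9109/45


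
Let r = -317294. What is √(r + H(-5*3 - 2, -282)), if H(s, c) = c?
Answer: 2*I*√79394 ≈ 563.54*I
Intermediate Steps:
√(r + H(-5*3 - 2, -282)) = √(-317294 - 282) = √(-317576) = 2*I*√79394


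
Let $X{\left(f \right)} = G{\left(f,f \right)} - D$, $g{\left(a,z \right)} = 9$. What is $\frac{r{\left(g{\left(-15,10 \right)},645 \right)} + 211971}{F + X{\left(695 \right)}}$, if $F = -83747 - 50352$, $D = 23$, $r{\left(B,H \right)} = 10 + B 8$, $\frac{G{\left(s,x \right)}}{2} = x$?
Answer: $- \frac{212053}{132732} \approx -1.5976$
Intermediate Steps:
$G{\left(s,x \right)} = 2 x$
$r{\left(B,H \right)} = 10 + 8 B$
$F = -134099$ ($F = -83747 - 50352 = -134099$)
$X{\left(f \right)} = -23 + 2 f$ ($X{\left(f \right)} = 2 f - 23 = -23 + 2 f$)
$\frac{r{\left(g{\left(-15,10 \right)},645 \right)} + 211971}{F + X{\left(695 \right)}} = \frac{\left(10 + 8 \cdot 9\right) + 211971}{-134099 + \left(-23 + 2 \cdot 695\right)} = \frac{\left(10 + 72\right) + 211971}{-134099 + \left(-23 + 1390\right)} = \frac{82 + 211971}{-134099 + 1367} = \frac{212053}{-132732} = 212053 \left(- \frac{1}{132732}\right) = - \frac{212053}{132732}$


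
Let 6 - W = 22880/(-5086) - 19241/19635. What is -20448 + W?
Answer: -1020432403547/49931805 ≈ -20437.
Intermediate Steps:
W = 573145093/49931805 (W = 6 - (22880/(-5086) - 19241/19635) = 6 - (22880*(-1/5086) - 19241*1/19635) = 6 - (-11440/2543 - 19241/19635) = 6 - 1*(-273554263/49931805) = 6 + 273554263/49931805 = 573145093/49931805 ≈ 11.479)
-20448 + W = -20448 + 573145093/49931805 = -1020432403547/49931805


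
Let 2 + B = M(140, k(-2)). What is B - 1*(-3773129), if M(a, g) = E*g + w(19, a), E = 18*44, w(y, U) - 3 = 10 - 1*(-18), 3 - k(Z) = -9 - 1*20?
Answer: 3798502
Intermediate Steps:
k(Z) = 32 (k(Z) = 3 - (-9 - 1*20) = 3 - (-9 - 20) = 3 - 1*(-29) = 3 + 29 = 32)
w(y, U) = 31 (w(y, U) = 3 + (10 - 1*(-18)) = 3 + (10 + 18) = 3 + 28 = 31)
E = 792
M(a, g) = 31 + 792*g (M(a, g) = 792*g + 31 = 31 + 792*g)
B = 25373 (B = -2 + (31 + 792*32) = -2 + (31 + 25344) = -2 + 25375 = 25373)
B - 1*(-3773129) = 25373 - 1*(-3773129) = 25373 + 3773129 = 3798502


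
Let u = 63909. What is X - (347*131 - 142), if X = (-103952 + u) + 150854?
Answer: 65496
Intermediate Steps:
X = 110811 (X = (-103952 + 63909) + 150854 = -40043 + 150854 = 110811)
X - (347*131 - 142) = 110811 - (347*131 - 142) = 110811 - (45457 - 142) = 110811 - 1*45315 = 110811 - 45315 = 65496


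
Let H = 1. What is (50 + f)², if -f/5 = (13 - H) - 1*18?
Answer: 6400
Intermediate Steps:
f = 30 (f = -5*((13 - 1*1) - 1*18) = -5*((13 - 1) - 18) = -5*(12 - 18) = -5*(-6) = 30)
(50 + f)² = (50 + 30)² = 80² = 6400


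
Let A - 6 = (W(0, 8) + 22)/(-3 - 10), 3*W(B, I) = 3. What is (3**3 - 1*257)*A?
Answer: -12650/13 ≈ -973.08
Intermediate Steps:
W(B, I) = 1 (W(B, I) = (1/3)*3 = 1)
A = 55/13 (A = 6 + (1 + 22)/(-3 - 10) = 6 + 23/(-13) = 6 + 23*(-1/13) = 6 - 23/13 = 55/13 ≈ 4.2308)
(3**3 - 1*257)*A = (3**3 - 1*257)*(55/13) = (27 - 257)*(55/13) = -230*55/13 = -12650/13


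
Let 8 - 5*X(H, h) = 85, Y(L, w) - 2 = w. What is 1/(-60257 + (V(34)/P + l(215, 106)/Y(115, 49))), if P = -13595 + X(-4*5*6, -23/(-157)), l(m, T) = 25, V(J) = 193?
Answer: -385628/23236602831 ≈ -1.6596e-5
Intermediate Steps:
Y(L, w) = 2 + w
X(H, h) = -77/5 (X(H, h) = 8/5 - ⅕*85 = 8/5 - 17 = -77/5)
P = -68052/5 (P = -13595 - 77/5 = -68052/5 ≈ -13610.)
1/(-60257 + (V(34)/P + l(215, 106)/Y(115, 49))) = 1/(-60257 + (193/(-68052/5) + 25/(2 + 49))) = 1/(-60257 + (193*(-5/68052) + 25/51)) = 1/(-60257 + (-965/68052 + 25*(1/51))) = 1/(-60257 + (-965/68052 + 25/51)) = 1/(-60257 + 183565/385628) = 1/(-23236602831/385628) = -385628/23236602831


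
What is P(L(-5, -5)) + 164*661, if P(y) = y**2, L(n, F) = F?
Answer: 108429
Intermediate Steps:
P(L(-5, -5)) + 164*661 = (-5)**2 + 164*661 = 25 + 108404 = 108429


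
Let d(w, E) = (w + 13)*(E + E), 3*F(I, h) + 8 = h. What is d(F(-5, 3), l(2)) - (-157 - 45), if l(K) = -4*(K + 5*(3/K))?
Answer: -1978/3 ≈ -659.33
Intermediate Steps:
F(I, h) = -8/3 + h/3
l(K) = -60/K - 4*K (l(K) = -4*(K + 15/K) = -60/K - 4*K)
d(w, E) = 2*E*(13 + w) (d(w, E) = (13 + w)*(2*E) = 2*E*(13 + w))
d(F(-5, 3), l(2)) - (-157 - 45) = 2*(-60/2 - 4*2)*(13 + (-8/3 + (⅓)*3)) - (-157 - 45) = 2*(-60*½ - 8)*(13 + (-8/3 + 1)) - 1*(-202) = 2*(-30 - 8)*(13 - 5/3) + 202 = 2*(-38)*(34/3) + 202 = -2584/3 + 202 = -1978/3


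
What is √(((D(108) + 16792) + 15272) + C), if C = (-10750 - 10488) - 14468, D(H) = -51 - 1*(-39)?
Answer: 3*I*√406 ≈ 60.448*I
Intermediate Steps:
D(H) = -12 (D(H) = -51 + 39 = -12)
C = -35706 (C = -21238 - 14468 = -35706)
√(((D(108) + 16792) + 15272) + C) = √(((-12 + 16792) + 15272) - 35706) = √((16780 + 15272) - 35706) = √(32052 - 35706) = √(-3654) = 3*I*√406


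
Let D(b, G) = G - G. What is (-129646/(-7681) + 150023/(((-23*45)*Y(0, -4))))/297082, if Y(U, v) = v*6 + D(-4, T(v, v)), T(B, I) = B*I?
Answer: 4372733303/56682069155280 ≈ 7.7145e-5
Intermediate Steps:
D(b, G) = 0
Y(U, v) = 6*v (Y(U, v) = v*6 + 0 = 6*v + 0 = 6*v)
(-129646/(-7681) + 150023/(((-23*45)*Y(0, -4))))/297082 = (-129646/(-7681) + 150023/(((-23*45)*(6*(-4)))))/297082 = (-129646*(-1/7681) + 150023/((-1035*(-24))))*(1/297082) = (129646/7681 + 150023/24840)*(1/297082) = (4372733303/190796040)*(1/297082) = 4372733303/56682069155280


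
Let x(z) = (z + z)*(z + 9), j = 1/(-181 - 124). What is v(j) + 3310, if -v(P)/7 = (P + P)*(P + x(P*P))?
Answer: 8736292614694328/2639363440625 ≈ 3310.0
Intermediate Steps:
j = -1/305 (j = 1/(-305) = -1/305 ≈ -0.0032787)
x(z) = 2*z*(9 + z) (x(z) = (2*z)*(9 + z) = 2*z*(9 + z))
v(P) = -14*P*(P + 2*P²*(9 + P²)) (v(P) = -7*(P + P)*(P + 2*(P*P)*(9 + P*P)) = -7*2*P*(P + 2*P²*(9 + P²)) = -14*P*(P + 2*P²*(9 + P²)))
v(j) + 3310 = (-1/305)²*(-14 - 28*(-1/305)*(9 + (-1/305)²)) + 3310 = (-14 - 28*(-1/305)*(9 + 1/93025))/93025 + 3310 = (-14 - 28*(-1/305)*837226/93025)/93025 + 3310 = (-14 + 23442328/28372625)/93025 + 3310 = (1/93025)*(-373774422/28372625) + 3310 = -373774422/2639363440625 + 3310 = 8736292614694328/2639363440625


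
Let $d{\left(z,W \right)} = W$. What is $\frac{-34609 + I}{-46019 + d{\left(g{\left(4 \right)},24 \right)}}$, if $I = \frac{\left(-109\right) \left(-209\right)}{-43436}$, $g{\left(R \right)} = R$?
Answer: $\frac{300659861}{399567764} \approx 0.75246$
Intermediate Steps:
$I = - \frac{22781}{43436}$ ($I = 22781 \left(- \frac{1}{43436}\right) = - \frac{22781}{43436} \approx -0.52447$)
$\frac{-34609 + I}{-46019 + d{\left(g{\left(4 \right)},24 \right)}} = \frac{-34609 - \frac{22781}{43436}}{-46019 + 24} = - \frac{1503299305}{43436 \left(-45995\right)} = \left(- \frac{1503299305}{43436}\right) \left(- \frac{1}{45995}\right) = \frac{300659861}{399567764}$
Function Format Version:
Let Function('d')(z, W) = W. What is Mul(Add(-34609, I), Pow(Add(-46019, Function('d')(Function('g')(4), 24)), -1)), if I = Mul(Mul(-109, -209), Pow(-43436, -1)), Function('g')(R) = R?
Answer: Rational(300659861, 399567764) ≈ 0.75246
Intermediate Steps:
I = Rational(-22781, 43436) (I = Mul(22781, Rational(-1, 43436)) = Rational(-22781, 43436) ≈ -0.52447)
Mul(Add(-34609, I), Pow(Add(-46019, Function('d')(Function('g')(4), 24)), -1)) = Mul(Add(-34609, Rational(-22781, 43436)), Pow(Add(-46019, 24), -1)) = Mul(Rational(-1503299305, 43436), Pow(-45995, -1)) = Mul(Rational(-1503299305, 43436), Rational(-1, 45995)) = Rational(300659861, 399567764)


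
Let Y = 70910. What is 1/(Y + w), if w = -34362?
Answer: 1/36548 ≈ 2.7361e-5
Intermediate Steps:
1/(Y + w) = 1/(70910 - 34362) = 1/36548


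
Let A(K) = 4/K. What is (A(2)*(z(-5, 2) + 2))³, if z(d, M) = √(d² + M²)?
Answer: 1456 + 328*√29 ≈ 3222.3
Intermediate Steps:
z(d, M) = √(M² + d²)
(A(2)*(z(-5, 2) + 2))³ = ((4/2)*(√(2² + (-5)²) + 2))³ = ((4*(½))*(√(4 + 25) + 2))³ = (2*(√29 + 2))³ = (2*(2 + √29))³ = (4 + 2*√29)³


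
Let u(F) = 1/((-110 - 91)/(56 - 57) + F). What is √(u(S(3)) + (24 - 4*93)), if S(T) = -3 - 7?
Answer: I*√12695197/191 ≈ 18.655*I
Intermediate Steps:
S(T) = -10
u(F) = 1/(201 + F) (u(F) = 1/(-201/(-1) + F) = 1/(-201*(-1) + F) = 1/(201 + F))
√(u(S(3)) + (24 - 4*93)) = √(1/(201 - 10) + (24 - 4*93)) = √(1/191 + (24 - 372)) = √(1/191 - 348) = √(-66467/191) = I*√12695197/191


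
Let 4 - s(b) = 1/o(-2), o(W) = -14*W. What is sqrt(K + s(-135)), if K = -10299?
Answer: 3*I*sqrt(224203)/14 ≈ 101.46*I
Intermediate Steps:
s(b) = 111/28 (s(b) = 4 - 1/((-14*(-2))) = 4 - 1/28 = 111/28)
sqrt(K + s(-135)) = sqrt(-10299 + 111/28) = sqrt(-288261/28) = 3*I*sqrt(224203)/14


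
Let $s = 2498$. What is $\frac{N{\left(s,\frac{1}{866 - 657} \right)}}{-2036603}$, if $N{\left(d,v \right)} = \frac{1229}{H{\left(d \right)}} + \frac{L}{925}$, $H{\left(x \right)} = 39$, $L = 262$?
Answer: $- \frac{1147043}{73470453225} \approx -1.5612 \cdot 10^{-5}$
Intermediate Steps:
$N{\left(d,v \right)} = \frac{1147043}{36075}$ ($N{\left(d,v \right)} = \frac{1229}{39} + \frac{262}{925} = \frac{1147043}{36075}$)
$\frac{N{\left(s,\frac{1}{866 - 657} \right)}}{-2036603} = \frac{1147043}{36075 \left(-2036603\right)} = \frac{1147043}{36075} \left(- \frac{1}{2036603}\right) = - \frac{1147043}{73470453225}$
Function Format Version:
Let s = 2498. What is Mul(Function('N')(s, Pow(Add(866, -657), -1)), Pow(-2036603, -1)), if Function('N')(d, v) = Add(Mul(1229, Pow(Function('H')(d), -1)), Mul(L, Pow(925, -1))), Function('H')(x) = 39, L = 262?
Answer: Rational(-1147043, 73470453225) ≈ -1.5612e-5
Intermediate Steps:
Function('N')(d, v) = Rational(1147043, 36075) (Function('N')(d, v) = Add(Mul(1229, Pow(39, -1)), Mul(262, Pow(925, -1))) = Add(Mul(1229, Rational(1, 39)), Mul(262, Rational(1, 925))) = Add(Rational(1229, 39), Rational(262, 925)) = Rational(1147043, 36075))
Mul(Function('N')(s, Pow(Add(866, -657), -1)), Pow(-2036603, -1)) = Mul(Rational(1147043, 36075), Pow(-2036603, -1)) = Mul(Rational(1147043, 36075), Rational(-1, 2036603)) = Rational(-1147043, 73470453225)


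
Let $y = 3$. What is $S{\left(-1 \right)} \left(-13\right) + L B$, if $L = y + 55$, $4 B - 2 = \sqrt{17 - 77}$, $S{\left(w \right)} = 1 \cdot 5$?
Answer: $-36 + 29 i \sqrt{15} \approx -36.0 + 112.32 i$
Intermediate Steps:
$S{\left(w \right)} = 5$
$B = \frac{1}{2} + \frac{i \sqrt{15}}{2}$ ($B = \frac{1}{2} + \frac{\sqrt{17 - 77}}{4} = \frac{1}{2} + \frac{\sqrt{-60}}{4} = \frac{1}{2} + \frac{2 i \sqrt{15}}{4} = \frac{1}{2} + \frac{i \sqrt{15}}{2} \approx 0.5 + 1.9365 i$)
$L = 58$ ($L = 3 + 55 = 58$)
$S{\left(-1 \right)} \left(-13\right) + L B = 5 \left(-13\right) + 58 \left(\frac{1}{2} + \frac{i \sqrt{15}}{2}\right) = -65 + \left(29 + 29 i \sqrt{15}\right) = -36 + 29 i \sqrt{15}$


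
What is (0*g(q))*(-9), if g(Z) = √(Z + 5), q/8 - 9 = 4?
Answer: 0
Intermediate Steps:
q = 104 (q = 72 + 8*4 = 72 + 32 = 104)
g(Z) = √(5 + Z)
(0*g(q))*(-9) = (0*√(5 + 104))*(-9) = (0*√109)*(-9) = 0*(-9) = 0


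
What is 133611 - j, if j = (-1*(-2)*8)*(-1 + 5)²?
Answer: 133355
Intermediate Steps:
j = 256 (j = (2*8)*4² = 16*16 = 256)
133611 - j = 133611 - 1*256 = 133611 - 256 = 133355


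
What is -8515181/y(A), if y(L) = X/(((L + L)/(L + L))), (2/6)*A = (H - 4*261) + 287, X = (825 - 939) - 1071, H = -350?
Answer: 8515181/1185 ≈ 7185.8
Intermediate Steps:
X = -1185 (X = -114 - 1071 = -1185)
A = -3321 (A = 3*((-350 - 4*261) + 287) = 3*((-350 - 1044) + 287) = 3*(-1394 + 287) = 3*(-1107) = -3321)
y(L) = -1185 (y(L) = -1185/((L + L)/(L + L)) = -1185/((2*L)/((2*L))) = -1185/((2*L)*(1/(2*L))) = -1185/1 = -1185*1 = -1185)
-8515181/y(A) = -8515181/(-1185) = -8515181*(-1/1185) = 8515181/1185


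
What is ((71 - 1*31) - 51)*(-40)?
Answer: 440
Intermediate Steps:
((71 - 1*31) - 51)*(-40) = ((71 - 31) - 51)*(-40) = (40 - 51)*(-40) = -11*(-40) = 440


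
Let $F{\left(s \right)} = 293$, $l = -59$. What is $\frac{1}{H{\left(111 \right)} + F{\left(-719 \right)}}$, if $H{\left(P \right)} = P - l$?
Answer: $\frac{1}{463} \approx 0.0021598$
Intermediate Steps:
$H{\left(P \right)} = 59 + P$ ($H{\left(P \right)} = P - -59 = P + 59 = 59 + P$)
$\frac{1}{H{\left(111 \right)} + F{\left(-719 \right)}} = \frac{1}{\left(59 + 111\right) + 293} = \frac{1}{170 + 293} = \frac{1}{463}$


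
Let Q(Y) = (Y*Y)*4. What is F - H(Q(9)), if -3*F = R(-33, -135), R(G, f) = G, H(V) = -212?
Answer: 223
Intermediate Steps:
Q(Y) = 4*Y² (Q(Y) = Y²*4 = 4*Y²)
F = 11 (F = -⅓*(-33) = 11)
F - H(Q(9)) = 11 - 1*(-212) = 11 + 212 = 223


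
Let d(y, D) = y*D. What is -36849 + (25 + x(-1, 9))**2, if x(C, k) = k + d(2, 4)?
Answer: -35085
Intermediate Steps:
d(y, D) = D*y
x(C, k) = 8 + k (x(C, k) = k + 4*2 = k + 8 = 8 + k)
-36849 + (25 + x(-1, 9))**2 = -36849 + (25 + (8 + 9))**2 = -36849 + (25 + 17)**2 = -36849 + 42**2 = -36849 + 1764 = -35085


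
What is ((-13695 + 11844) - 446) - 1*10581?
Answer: -12878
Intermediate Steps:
((-13695 + 11844) - 446) - 1*10581 = (-1851 - 446) - 10581 = -2297 - 10581 = -12878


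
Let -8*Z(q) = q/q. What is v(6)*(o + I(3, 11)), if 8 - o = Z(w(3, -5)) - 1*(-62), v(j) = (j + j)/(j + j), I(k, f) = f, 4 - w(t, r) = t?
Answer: -343/8 ≈ -42.875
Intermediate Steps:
w(t, r) = 4 - t
Z(q) = -⅛ (Z(q) = -q/(8*q) = -⅛*1 = -⅛)
v(j) = 1 (v(j) = (2*j)/((2*j)) = (2*j)*(1/(2*j)) = 1)
o = -431/8 (o = 8 - (-⅛ - 1*(-62)) = 8 - (-⅛ + 62) = 8 - 1*495/8 = 8 - 495/8 = -431/8 ≈ -53.875)
v(6)*(o + I(3, 11)) = 1*(-431/8 + 11) = 1*(-343/8) = -343/8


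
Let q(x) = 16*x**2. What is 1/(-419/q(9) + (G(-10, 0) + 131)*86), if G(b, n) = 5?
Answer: 1296/15157597 ≈ 8.5502e-5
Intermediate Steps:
1/(-419/q(9) + (G(-10, 0) + 131)*86) = 1/(-419/(16*9**2) + (5 + 131)*86) = 1/(-419/(16*81) + 136*86) = 1/(-419/1296 + 11696) = 1/(15157597/1296) = 1296/15157597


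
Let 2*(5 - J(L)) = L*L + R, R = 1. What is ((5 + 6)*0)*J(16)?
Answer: 0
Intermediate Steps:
J(L) = 9/2 - L²/2 (J(L) = 5 - (L*L + 1)/2 = 5 - (L² + 1)/2 = 5 - (1 + L²)/2 = 5 + (-½ - L²/2) = 9/2 - L²/2)
((5 + 6)*0)*J(16) = ((5 + 6)*0)*(9/2 - ½*16²) = (11*0)*(9/2 - ½*256) = 0*(9/2 - 128) = 0*(-247/2) = 0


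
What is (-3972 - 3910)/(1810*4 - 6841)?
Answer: -1126/57 ≈ -19.754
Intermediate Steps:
(-3972 - 3910)/(1810*4 - 6841) = -7882/(7240 - 6841) = -7882/399 = -7882*1/399 = -1126/57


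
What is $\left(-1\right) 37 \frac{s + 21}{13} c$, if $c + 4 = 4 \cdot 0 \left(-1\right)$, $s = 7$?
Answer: $\frac{4144}{13} \approx 318.77$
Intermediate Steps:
$c = -4$ ($c = -4 + 4 \cdot 0 \left(-1\right) = -4 + 0 \left(-1\right) = -4 + 0 = -4$)
$\left(-1\right) 37 \frac{s + 21}{13} c = \left(-1\right) 37 \frac{7 + 21}{13} \left(-4\right) = - 37 \cdot 28 \cdot \frac{1}{13} \left(-4\right) = \left(-37\right) \frac{28}{13} \left(-4\right) = \left(- \frac{1036}{13}\right) \left(-4\right) = \frac{4144}{13}$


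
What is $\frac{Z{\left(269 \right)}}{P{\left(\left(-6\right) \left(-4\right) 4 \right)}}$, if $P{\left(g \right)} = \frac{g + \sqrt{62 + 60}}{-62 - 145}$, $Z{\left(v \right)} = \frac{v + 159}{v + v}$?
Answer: $- \frac{2126304}{1223143} + \frac{22149 \sqrt{122}}{1223143} \approx -1.5384$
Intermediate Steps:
$Z{\left(v \right)} = \frac{159 + v}{2 v}$
$P{\left(g \right)} = - \frac{g}{207} - \frac{\sqrt{122}}{207}$ ($P{\left(g \right)} = \frac{g + \sqrt{122}}{-207} = \left(g + \sqrt{122}\right) \left(- \frac{1}{207}\right) = - \frac{g}{207} - \frac{\sqrt{122}}{207}$)
$\frac{Z{\left(269 \right)}}{P{\left(\left(-6\right) \left(-4\right) 4 \right)}} = \frac{\frac{1}{2} \cdot \frac{1}{269} \left(159 + 269\right)}{- \frac{\left(-6\right) \left(-4\right) 4}{207} - \frac{\sqrt{122}}{207}} = \frac{\frac{1}{2} \cdot \frac{1}{269} \cdot 428}{- \frac{24 \cdot 4}{207} - \frac{\sqrt{122}}{207}} = \frac{214}{269 \left(\left(- \frac{1}{207}\right) 96 - \frac{\sqrt{122}}{207}\right)} = \frac{214}{269 \left(- \frac{32}{69} - \frac{\sqrt{122}}{207}\right)}$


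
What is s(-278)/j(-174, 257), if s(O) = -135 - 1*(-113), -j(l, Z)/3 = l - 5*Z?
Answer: -22/4377 ≈ -0.0050263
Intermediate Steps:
j(l, Z) = -3*l + 15*Z (j(l, Z) = -3*(l - 5*Z) = -3*l + 15*Z)
s(O) = -22 (s(O) = -135 + 113 = -22)
s(-278)/j(-174, 257) = -22/(-3*(-174) + 15*257) = -22/(522 + 3855) = -22/4377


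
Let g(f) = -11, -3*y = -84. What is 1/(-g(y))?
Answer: 1/11 ≈ 0.090909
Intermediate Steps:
y = 28 (y = -⅓*(-84) = 28)
1/(-g(y)) = 1/(-1*(-11)) = 1/11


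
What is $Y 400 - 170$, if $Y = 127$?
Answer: $50630$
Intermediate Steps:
$Y 400 - 170 = 127 \cdot 400 - 170 = 50800 - 170 = 50630$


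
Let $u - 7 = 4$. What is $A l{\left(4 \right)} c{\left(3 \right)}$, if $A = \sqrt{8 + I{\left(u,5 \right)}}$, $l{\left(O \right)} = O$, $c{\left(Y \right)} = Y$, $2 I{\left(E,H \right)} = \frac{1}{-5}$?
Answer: $\frac{6 \sqrt{790}}{5} \approx 33.728$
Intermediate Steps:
$u = 11$ ($u = 7 + 4 = 11$)
$I{\left(E,H \right)} = - \frac{1}{10}$ ($I{\left(E,H \right)} = \frac{1}{2 \left(-5\right)} = \frac{1}{2} \left(- \frac{1}{5}\right) = - \frac{1}{10}$)
$A = \frac{\sqrt{790}}{10}$ ($A = \sqrt{8 - \frac{1}{10}} = \sqrt{\frac{79}{10}} = \frac{\sqrt{790}}{10} \approx 2.8107$)
$A l{\left(4 \right)} c{\left(3 \right)} = \frac{\sqrt{790}}{10} \cdot 4 \cdot 3 = \frac{2 \sqrt{790}}{5} \cdot 3 = \frac{6 \sqrt{790}}{5}$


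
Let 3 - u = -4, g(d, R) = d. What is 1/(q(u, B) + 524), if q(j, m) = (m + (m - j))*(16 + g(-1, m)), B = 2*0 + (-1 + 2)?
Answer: 1/449 ≈ 0.0022272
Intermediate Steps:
u = 7 (u = 3 - 1*(-4) = 3 + 4 = 7)
B = 1 (B = 0 + 1 = 1)
q(j, m) = -15*j + 30*m (q(j, m) = (m + (m - j))*(16 - 1) = (-j + 2*m)*15 = -15*j + 30*m)
1/(q(u, B) + 524) = 1/((-15*7 + 30*1) + 524) = 1/((-105 + 30) + 524) = 1/(-75 + 524) = 1/449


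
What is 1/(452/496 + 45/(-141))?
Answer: 5828/3451 ≈ 1.6888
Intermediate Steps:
1/(452/496 + 45/(-141)) = 1/(452*(1/496) + 45*(-1/141)) = 1/(113/124 - 15/47) = 1/(3451/5828) = 5828/3451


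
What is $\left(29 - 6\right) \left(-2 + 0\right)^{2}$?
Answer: $92$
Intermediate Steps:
$\left(29 - 6\right) \left(-2 + 0\right)^{2} = 23 \left(-2\right)^{2} = 23 \cdot 4 = 92$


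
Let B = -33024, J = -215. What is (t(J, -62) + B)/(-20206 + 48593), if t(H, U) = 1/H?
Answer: -7100161/6103205 ≈ -1.1633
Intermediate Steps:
(t(J, -62) + B)/(-20206 + 48593) = (1/(-215) - 33024)/(-20206 + 48593) = (-1/215 - 33024)/28387 = -7100161/215*1/28387 = -7100161/6103205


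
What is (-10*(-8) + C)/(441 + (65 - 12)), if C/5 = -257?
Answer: -1205/494 ≈ -2.4393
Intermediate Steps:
C = -1285 (C = 5*(-257) = -1285)
(-10*(-8) + C)/(441 + (65 - 12)) = (-10*(-8) - 1285)/(441 + (65 - 12)) = (80 - 1285)/(441 + 53) = -1205/494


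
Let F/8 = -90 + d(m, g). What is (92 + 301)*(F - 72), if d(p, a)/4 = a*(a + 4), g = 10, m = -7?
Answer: 1449384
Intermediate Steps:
d(p, a) = 4*a*(4 + a) (d(p, a) = 4*(a*(a + 4)) = 4*(a*(4 + a)) = 4*a*(4 + a))
F = 3760 (F = 8*(-90 + 4*10*(4 + 10)) = 8*(-90 + 4*10*14) = 8*(-90 + 560) = 8*470 = 3760)
(92 + 301)*(F - 72) = (92 + 301)*(3760 - 72) = 393*3688 = 1449384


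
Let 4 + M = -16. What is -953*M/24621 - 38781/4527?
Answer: -96504709/12384363 ≈ -7.7925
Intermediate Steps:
M = -20 (M = -4 - 16 = -20)
-953*M/24621 - 38781/4527 = -953*(-20)/24621 - 38781/4527 = 19060*(1/24621) - 38781*1/4527 = 19060/24621 - 4309/503 = -96504709/12384363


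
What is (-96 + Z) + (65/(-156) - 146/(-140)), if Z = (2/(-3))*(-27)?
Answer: -32497/420 ≈ -77.374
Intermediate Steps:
Z = 18 (Z = (2*(-⅓))*(-27) = -⅔*(-27) = 18)
(-96 + Z) + (65/(-156) - 146/(-140)) = (-96 + 18) + (65/(-156) - 146/(-140)) = -78 + (65*(-1/156) - 146*(-1/140)) = -78 + (-5/12 + 73/70) = -78 + 263/420 = -32497/420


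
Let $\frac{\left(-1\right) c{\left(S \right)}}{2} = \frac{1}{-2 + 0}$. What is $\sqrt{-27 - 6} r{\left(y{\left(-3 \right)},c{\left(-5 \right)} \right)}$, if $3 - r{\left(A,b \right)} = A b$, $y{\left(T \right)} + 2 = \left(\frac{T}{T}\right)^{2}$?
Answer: $4 i \sqrt{33} \approx 22.978 i$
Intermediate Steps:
$y{\left(T \right)} = -1$ ($y{\left(T \right)} = -2 + \left(\frac{T}{T}\right)^{2} = -2 + 1^{2} = -2 + 1 = -1$)
$c{\left(S \right)} = 1$ ($c{\left(S \right)} = - \frac{2}{-2 + 0} = - \frac{2}{-2} = \left(-2\right) \left(- \frac{1}{2}\right) = 1$)
$r{\left(A,b \right)} = 3 - A b$
$\sqrt{-27 - 6} r{\left(y{\left(-3 \right)},c{\left(-5 \right)} \right)} = \sqrt{-27 - 6} \left(3 - \left(-1\right) 1\right) = \sqrt{-27 - 6} \left(3 + 1\right) = \sqrt{-27 - 6} \cdot 4 = \sqrt{-33} \cdot 4 = i \sqrt{33} \cdot 4 = 4 i \sqrt{33}$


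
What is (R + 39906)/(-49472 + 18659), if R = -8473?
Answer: -31433/30813 ≈ -1.0201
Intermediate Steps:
(R + 39906)/(-49472 + 18659) = (-8473 + 39906)/(-49472 + 18659) = 31433/(-30813) = 31433*(-1/30813) = -31433/30813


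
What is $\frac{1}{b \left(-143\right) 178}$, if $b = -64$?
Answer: $\frac{1}{1629056} \approx 6.1385 \cdot 10^{-7}$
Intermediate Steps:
$\frac{1}{b \left(-143\right) 178} = \frac{1}{\left(-64\right) \left(-143\right) 178} = \frac{1}{9152 \cdot 178} = \frac{1}{1629056}$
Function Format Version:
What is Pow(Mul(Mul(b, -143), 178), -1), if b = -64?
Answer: Rational(1, 1629056) ≈ 6.1385e-7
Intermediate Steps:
Pow(Mul(Mul(b, -143), 178), -1) = Pow(Mul(Mul(-64, -143), 178), -1) = Pow(Mul(9152, 178), -1) = Pow(1629056, -1) = Rational(1, 1629056)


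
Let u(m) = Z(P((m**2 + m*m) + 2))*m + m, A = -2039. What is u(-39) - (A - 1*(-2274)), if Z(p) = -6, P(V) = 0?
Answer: -40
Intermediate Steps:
u(m) = -5*m (u(m) = -6*m + m = -5*m)
u(-39) - (A - 1*(-2274)) = -5*(-39) - (-2039 - 1*(-2274)) = 195 - (-2039 + 2274) = 195 - 1*235 = 195 - 235 = -40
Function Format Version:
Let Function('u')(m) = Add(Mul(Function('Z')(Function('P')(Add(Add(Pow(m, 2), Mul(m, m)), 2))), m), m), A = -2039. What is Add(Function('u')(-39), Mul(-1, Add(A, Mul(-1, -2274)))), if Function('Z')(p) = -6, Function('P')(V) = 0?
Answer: -40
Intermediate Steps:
Function('u')(m) = Mul(-5, m) (Function('u')(m) = Add(Mul(-6, m), m) = Mul(-5, m))
Add(Function('u')(-39), Mul(-1, Add(A, Mul(-1, -2274)))) = Add(Mul(-5, -39), Mul(-1, Add(-2039, Mul(-1, -2274)))) = Add(195, Mul(-1, Add(-2039, 2274))) = Add(195, Mul(-1, 235)) = Add(195, -235) = -40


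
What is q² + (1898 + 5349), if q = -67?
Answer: 11736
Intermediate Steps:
q² + (1898 + 5349) = (-67)² + (1898 + 5349) = 4489 + 7247 = 11736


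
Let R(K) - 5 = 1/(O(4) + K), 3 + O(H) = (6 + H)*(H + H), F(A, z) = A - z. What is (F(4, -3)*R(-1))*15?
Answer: 40005/76 ≈ 526.38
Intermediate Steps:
O(H) = -3 + 2*H*(6 + H) (O(H) = -3 + (6 + H)*(H + H) = -3 + (6 + H)*(2*H) = -3 + 2*H*(6 + H))
R(K) = 5 + 1/(77 + K) (R(K) = 5 + 1/((-3 + 2*4**2 + 12*4) + K) = 5 + 1/((-3 + 2*16 + 48) + K) = 5 + 1/((-3 + 32 + 48) + K) = 5 + 1/(77 + K))
(F(4, -3)*R(-1))*15 = ((4 - 1*(-3))*((386 + 5*(-1))/(77 - 1)))*15 = ((4 + 3)*((386 - 5)/76))*15 = (7*((1/76)*381))*15 = (7*(381/76))*15 = (2667/76)*15 = 40005/76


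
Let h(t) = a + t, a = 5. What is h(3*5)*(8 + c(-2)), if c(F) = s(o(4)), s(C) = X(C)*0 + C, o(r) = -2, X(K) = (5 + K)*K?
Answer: 120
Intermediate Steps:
X(K) = K*(5 + K)
s(C) = C (s(C) = (C*(5 + C))*0 + C = 0 + C = C)
c(F) = -2
h(t) = 5 + t
h(3*5)*(8 + c(-2)) = (5 + 3*5)*(8 - 2) = (5 + 15)*6 = 20*6 = 120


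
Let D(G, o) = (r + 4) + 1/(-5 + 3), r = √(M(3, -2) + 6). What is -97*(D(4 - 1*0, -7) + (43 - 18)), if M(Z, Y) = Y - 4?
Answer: -5529/2 ≈ -2764.5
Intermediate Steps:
M(Z, Y) = -4 + Y
r = 0 (r = √((-4 - 2) + 6) = √(-6 + 6) = √0 = 0)
D(G, o) = 7/2 (D(G, o) = (0 + 4) + 1/(-5 + 3) = 4 + 1/(-2) = 4 - ½ = 7/2)
-97*(D(4 - 1*0, -7) + (43 - 18)) = -97*(7/2 + (43 - 18)) = -97*(7/2 + 25) = -97*57/2 = -5529/2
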